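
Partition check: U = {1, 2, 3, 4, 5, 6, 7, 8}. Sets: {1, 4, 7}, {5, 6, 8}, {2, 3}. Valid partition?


A partition requires: (1) non-empty parts, (2) pairwise disjoint, (3) union = U
Parts: {1, 4, 7}, {5, 6, 8}, {2, 3}
Union of parts: {1, 2, 3, 4, 5, 6, 7, 8}
U = {1, 2, 3, 4, 5, 6, 7, 8}
All non-empty? True
Pairwise disjoint? True
Covers U? True

Yes, valid partition


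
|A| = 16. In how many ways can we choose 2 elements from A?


C(n,k) = n! / (k!(n-k)!)
C(16,2) = 16! / (2!14!)
= 120

C(16,2) = 120


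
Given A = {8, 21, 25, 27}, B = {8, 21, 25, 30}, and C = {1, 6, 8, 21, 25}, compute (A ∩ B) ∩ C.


A ∩ B = {8, 21, 25}
(A ∩ B) ∩ C = {8, 21, 25}

A ∩ B ∩ C = {8, 21, 25}


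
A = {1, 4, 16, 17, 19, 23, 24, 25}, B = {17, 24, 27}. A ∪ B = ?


A ∪ B = all elements in A or B (or both)
A = {1, 4, 16, 17, 19, 23, 24, 25}
B = {17, 24, 27}
A ∪ B = {1, 4, 16, 17, 19, 23, 24, 25, 27}

A ∪ B = {1, 4, 16, 17, 19, 23, 24, 25, 27}


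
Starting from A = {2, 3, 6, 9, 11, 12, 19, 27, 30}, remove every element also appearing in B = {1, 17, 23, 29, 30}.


A \ B = elements in A but not in B
A = {2, 3, 6, 9, 11, 12, 19, 27, 30}
B = {1, 17, 23, 29, 30}
Remove from A any elements in B
A \ B = {2, 3, 6, 9, 11, 12, 19, 27}

A \ B = {2, 3, 6, 9, 11, 12, 19, 27}


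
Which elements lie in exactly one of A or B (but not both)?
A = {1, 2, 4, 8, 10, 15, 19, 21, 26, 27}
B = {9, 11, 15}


A △ B = (A \ B) ∪ (B \ A) = elements in exactly one of A or B
A \ B = {1, 2, 4, 8, 10, 19, 21, 26, 27}
B \ A = {9, 11}
A △ B = {1, 2, 4, 8, 9, 10, 11, 19, 21, 26, 27}

A △ B = {1, 2, 4, 8, 9, 10, 11, 19, 21, 26, 27}


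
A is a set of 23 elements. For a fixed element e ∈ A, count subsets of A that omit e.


Subsets of A avoiding e are subsets of A \ {e}, which has 22 elements.
Count = 2^(n-1) = 2^22
= 4194304

Number of subsets avoiding e = 4194304


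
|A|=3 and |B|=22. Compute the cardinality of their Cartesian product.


|A × B| = |A| × |B|
= 3 × 22
= 66

|A × B| = 66


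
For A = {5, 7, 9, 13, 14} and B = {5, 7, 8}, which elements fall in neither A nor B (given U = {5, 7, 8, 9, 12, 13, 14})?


A = {5, 7, 9, 13, 14}
B = {5, 7, 8}
Region: in neither A nor B (given U = {5, 7, 8, 9, 12, 13, 14})
Elements: {12}

Elements in neither A nor B (given U = {5, 7, 8, 9, 12, 13, 14}): {12}


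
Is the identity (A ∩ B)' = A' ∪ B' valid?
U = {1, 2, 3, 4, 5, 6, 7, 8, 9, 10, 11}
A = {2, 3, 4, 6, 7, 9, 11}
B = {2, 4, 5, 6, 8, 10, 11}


LHS: A ∩ B = {2, 4, 6, 11}
(A ∩ B)' = U \ (A ∩ B) = {1, 3, 5, 7, 8, 9, 10}
A' = {1, 5, 8, 10}, B' = {1, 3, 7, 9}
Claimed RHS: A' ∪ B' = {1, 3, 5, 7, 8, 9, 10}
Identity is VALID: LHS = RHS = {1, 3, 5, 7, 8, 9, 10} ✓

Identity is valid. (A ∩ B)' = A' ∪ B' = {1, 3, 5, 7, 8, 9, 10}


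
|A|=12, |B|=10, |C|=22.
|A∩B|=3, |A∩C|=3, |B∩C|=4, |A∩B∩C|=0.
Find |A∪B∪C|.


|A∪B∪C| = |A|+|B|+|C| - |A∩B|-|A∩C|-|B∩C| + |A∩B∩C|
= 12+10+22 - 3-3-4 + 0
= 44 - 10 + 0
= 34

|A ∪ B ∪ C| = 34


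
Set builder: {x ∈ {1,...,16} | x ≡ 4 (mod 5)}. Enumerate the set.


Checking each candidate:
Condition: x in {1,...,16} with x ≡ 4 (mod 5)
Result = {4, 9, 14}

{4, 9, 14}


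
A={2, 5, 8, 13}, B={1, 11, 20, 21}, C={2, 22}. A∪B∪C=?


A ∪ B = {1, 2, 5, 8, 11, 13, 20, 21}
(A ∪ B) ∪ C = {1, 2, 5, 8, 11, 13, 20, 21, 22}

A ∪ B ∪ C = {1, 2, 5, 8, 11, 13, 20, 21, 22}


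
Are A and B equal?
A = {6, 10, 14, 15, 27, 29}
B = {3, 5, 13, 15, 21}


Two sets are equal iff they have exactly the same elements.
A = {6, 10, 14, 15, 27, 29}
B = {3, 5, 13, 15, 21}
Differences: {3, 5, 6, 10, 13, 14, 21, 27, 29}
A ≠ B

No, A ≠ B


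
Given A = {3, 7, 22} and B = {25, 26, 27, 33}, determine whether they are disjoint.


Disjoint means A ∩ B = ∅.
A ∩ B = ∅
A ∩ B = ∅, so A and B are disjoint.

Yes, A and B are disjoint


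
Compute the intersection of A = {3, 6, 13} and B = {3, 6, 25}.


A ∩ B = elements in both A and B
A = {3, 6, 13}
B = {3, 6, 25}
A ∩ B = {3, 6}

A ∩ B = {3, 6}


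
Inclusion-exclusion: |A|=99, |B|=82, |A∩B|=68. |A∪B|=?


|A ∪ B| = |A| + |B| - |A ∩ B|
= 99 + 82 - 68
= 113

|A ∪ B| = 113


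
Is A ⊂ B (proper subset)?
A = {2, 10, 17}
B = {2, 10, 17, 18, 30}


A ⊂ B requires: A ⊆ B AND A ≠ B.
A ⊆ B? Yes
A = B? No
A ⊂ B: Yes (A is a proper subset of B)

Yes, A ⊂ B


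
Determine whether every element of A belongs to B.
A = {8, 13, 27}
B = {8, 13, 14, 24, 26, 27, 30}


A ⊆ B means every element of A is in B.
All elements of A are in B.
So A ⊆ B.

Yes, A ⊆ B


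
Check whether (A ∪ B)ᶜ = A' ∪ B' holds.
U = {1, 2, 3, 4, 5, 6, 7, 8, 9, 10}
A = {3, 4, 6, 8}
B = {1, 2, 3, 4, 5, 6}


LHS: A ∪ B = {1, 2, 3, 4, 5, 6, 8}
(A ∪ B)' = U \ (A ∪ B) = {7, 9, 10}
A' = {1, 2, 5, 7, 9, 10}, B' = {7, 8, 9, 10}
Claimed RHS: A' ∪ B' = {1, 2, 5, 7, 8, 9, 10}
Identity is INVALID: LHS = {7, 9, 10} but the RHS claimed here equals {1, 2, 5, 7, 8, 9, 10}. The correct form is (A ∪ B)' = A' ∩ B'.

Identity is invalid: (A ∪ B)' = {7, 9, 10} but A' ∪ B' = {1, 2, 5, 7, 8, 9, 10}. The correct De Morgan law is (A ∪ B)' = A' ∩ B'.


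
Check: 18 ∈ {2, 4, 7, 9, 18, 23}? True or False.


A = {2, 4, 7, 9, 18, 23}
Checking if 18 is in A
18 is in A → True

18 ∈ A


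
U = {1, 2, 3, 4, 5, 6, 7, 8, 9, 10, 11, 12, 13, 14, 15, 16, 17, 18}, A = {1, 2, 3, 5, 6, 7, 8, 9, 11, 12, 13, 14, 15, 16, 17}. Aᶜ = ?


Aᶜ = U \ A = elements in U but not in A
U = {1, 2, 3, 4, 5, 6, 7, 8, 9, 10, 11, 12, 13, 14, 15, 16, 17, 18}
A = {1, 2, 3, 5, 6, 7, 8, 9, 11, 12, 13, 14, 15, 16, 17}
Aᶜ = {4, 10, 18}

Aᶜ = {4, 10, 18}


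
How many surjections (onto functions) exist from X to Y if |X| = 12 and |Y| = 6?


n = |X| = 12, k = |Y| = 6. Surjections via inclusion-exclusion:
S(n,k) = Σ(-1)^i × C(k,i) × (k-i)^n, i=0 to k
i=0: (-1)^0×C(6,0)×6^12 = 2176782336
i=1: (-1)^1×C(6,1)×5^12 = -1464843750
i=2: (-1)^2×C(6,2)×4^12 = 251658240
i=3: (-1)^3×C(6,3)×3^12 = -10628820
i=4: (-1)^4×C(6,4)×2^12 = 61440
i=5: (-1)^5×C(6,5)×1^12 = -6
i=6: (-1)^6×C(6,6)×0^12 = 0
Total = 953029440

Number of surjections = 953029440


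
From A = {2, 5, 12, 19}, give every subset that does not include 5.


A subset of A that omits 5 is a subset of A \ {5}, so there are 2^(n-1) = 2^3 = 8 of them.
Subsets excluding 5: ∅, {2}, {12}, {19}, {2, 12}, {2, 19}, {12, 19}, {2, 12, 19}

Subsets excluding 5 (8 total): ∅, {2}, {12}, {19}, {2, 12}, {2, 19}, {12, 19}, {2, 12, 19}


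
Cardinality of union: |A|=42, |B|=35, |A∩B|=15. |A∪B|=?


|A ∪ B| = |A| + |B| - |A ∩ B|
= 42 + 35 - 15
= 62

|A ∪ B| = 62


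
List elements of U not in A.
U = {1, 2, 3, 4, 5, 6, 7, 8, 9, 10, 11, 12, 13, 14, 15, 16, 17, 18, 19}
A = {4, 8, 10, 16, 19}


Aᶜ = U \ A = elements in U but not in A
U = {1, 2, 3, 4, 5, 6, 7, 8, 9, 10, 11, 12, 13, 14, 15, 16, 17, 18, 19}
A = {4, 8, 10, 16, 19}
Aᶜ = {1, 2, 3, 5, 6, 7, 9, 11, 12, 13, 14, 15, 17, 18}

Aᶜ = {1, 2, 3, 5, 6, 7, 9, 11, 12, 13, 14, 15, 17, 18}


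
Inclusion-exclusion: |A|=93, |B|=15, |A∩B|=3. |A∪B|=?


|A ∪ B| = |A| + |B| - |A ∩ B|
= 93 + 15 - 3
= 105

|A ∪ B| = 105


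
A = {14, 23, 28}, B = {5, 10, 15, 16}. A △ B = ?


A △ B = (A \ B) ∪ (B \ A) = elements in exactly one of A or B
A \ B = {14, 23, 28}
B \ A = {5, 10, 15, 16}
A △ B = {5, 10, 14, 15, 16, 23, 28}

A △ B = {5, 10, 14, 15, 16, 23, 28}


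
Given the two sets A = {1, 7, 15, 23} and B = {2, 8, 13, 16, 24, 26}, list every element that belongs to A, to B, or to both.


A ∪ B = all elements in A or B (or both)
A = {1, 7, 15, 23}
B = {2, 8, 13, 16, 24, 26}
A ∪ B = {1, 2, 7, 8, 13, 15, 16, 23, 24, 26}

A ∪ B = {1, 2, 7, 8, 13, 15, 16, 23, 24, 26}


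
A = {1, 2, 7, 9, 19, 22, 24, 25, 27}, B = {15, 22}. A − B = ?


A \ B = elements in A but not in B
A = {1, 2, 7, 9, 19, 22, 24, 25, 27}
B = {15, 22}
Remove from A any elements in B
A \ B = {1, 2, 7, 9, 19, 24, 25, 27}

A \ B = {1, 2, 7, 9, 19, 24, 25, 27}


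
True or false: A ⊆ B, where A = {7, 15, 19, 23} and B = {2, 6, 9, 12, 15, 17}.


A ⊆ B means every element of A is in B.
Elements in A not in B: {7, 19, 23}
So A ⊄ B.

No, A ⊄ B


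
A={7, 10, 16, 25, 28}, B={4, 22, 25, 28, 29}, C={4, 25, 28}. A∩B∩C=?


A ∩ B = {25, 28}
(A ∩ B) ∩ C = {25, 28}

A ∩ B ∩ C = {25, 28}


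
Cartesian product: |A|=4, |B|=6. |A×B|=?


|A × B| = |A| × |B|
= 4 × 6
= 24

|A × B| = 24


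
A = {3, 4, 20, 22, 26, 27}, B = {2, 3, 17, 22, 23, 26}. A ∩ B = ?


A ∩ B = elements in both A and B
A = {3, 4, 20, 22, 26, 27}
B = {2, 3, 17, 22, 23, 26}
A ∩ B = {3, 22, 26}

A ∩ B = {3, 22, 26}


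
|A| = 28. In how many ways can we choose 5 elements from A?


C(n,k) = n! / (k!(n-k)!)
C(28,5) = 28! / (5!23!)
= 98280

C(28,5) = 98280


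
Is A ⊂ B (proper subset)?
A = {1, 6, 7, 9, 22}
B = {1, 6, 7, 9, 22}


A ⊂ B requires: A ⊆ B AND A ≠ B.
A ⊆ B? Yes
A = B? Yes
A = B, so A is not a PROPER subset.

No, A is not a proper subset of B


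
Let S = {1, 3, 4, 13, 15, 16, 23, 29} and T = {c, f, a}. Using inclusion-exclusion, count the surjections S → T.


n = |S| = 8, k = |T| = 3. Surjections via inclusion-exclusion:
S(n,k) = Σ(-1)^i × C(k,i) × (k-i)^n, i=0 to k
i=0: (-1)^0×C(3,0)×3^8 = 6561
i=1: (-1)^1×C(3,1)×2^8 = -768
i=2: (-1)^2×C(3,2)×1^8 = 3
i=3: (-1)^3×C(3,3)×0^8 = 0
Total = 5796

Number of surjections = 5796


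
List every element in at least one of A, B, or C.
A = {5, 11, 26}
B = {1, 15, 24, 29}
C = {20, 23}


A ∪ B = {1, 5, 11, 15, 24, 26, 29}
(A ∪ B) ∪ C = {1, 5, 11, 15, 20, 23, 24, 26, 29}

A ∪ B ∪ C = {1, 5, 11, 15, 20, 23, 24, 26, 29}


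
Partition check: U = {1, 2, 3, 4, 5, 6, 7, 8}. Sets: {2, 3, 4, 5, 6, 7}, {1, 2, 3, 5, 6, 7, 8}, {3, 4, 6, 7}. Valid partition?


A partition requires: (1) non-empty parts, (2) pairwise disjoint, (3) union = U
Parts: {2, 3, 4, 5, 6, 7}, {1, 2, 3, 5, 6, 7, 8}, {3, 4, 6, 7}
Union of parts: {1, 2, 3, 4, 5, 6, 7, 8}
U = {1, 2, 3, 4, 5, 6, 7, 8}
All non-empty? True
Pairwise disjoint? False
Covers U? True

No, not a valid partition


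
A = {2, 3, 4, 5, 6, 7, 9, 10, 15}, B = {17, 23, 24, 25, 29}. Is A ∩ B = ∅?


Disjoint means A ∩ B = ∅.
A ∩ B = ∅
A ∩ B = ∅, so A and B are disjoint.

Yes, A and B are disjoint


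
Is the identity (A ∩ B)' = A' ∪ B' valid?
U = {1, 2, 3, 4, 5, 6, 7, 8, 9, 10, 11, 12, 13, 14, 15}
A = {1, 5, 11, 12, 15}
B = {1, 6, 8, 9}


LHS: A ∩ B = {1}
(A ∩ B)' = U \ (A ∩ B) = {2, 3, 4, 5, 6, 7, 8, 9, 10, 11, 12, 13, 14, 15}
A' = {2, 3, 4, 6, 7, 8, 9, 10, 13, 14}, B' = {2, 3, 4, 5, 7, 10, 11, 12, 13, 14, 15}
Claimed RHS: A' ∪ B' = {2, 3, 4, 5, 6, 7, 8, 9, 10, 11, 12, 13, 14, 15}
Identity is VALID: LHS = RHS = {2, 3, 4, 5, 6, 7, 8, 9, 10, 11, 12, 13, 14, 15} ✓

Identity is valid. (A ∩ B)' = A' ∪ B' = {2, 3, 4, 5, 6, 7, 8, 9, 10, 11, 12, 13, 14, 15}


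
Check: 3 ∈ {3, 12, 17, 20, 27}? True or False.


A = {3, 12, 17, 20, 27}
Checking if 3 is in A
3 is in A → True

3 ∈ A


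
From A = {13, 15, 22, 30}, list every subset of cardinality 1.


|A| = 4, so A has C(4,1) = 4 subsets of size 1.
Enumerate by choosing 1 elements from A at a time:
{13}, {15}, {22}, {30}

1-element subsets (4 total): {13}, {15}, {22}, {30}


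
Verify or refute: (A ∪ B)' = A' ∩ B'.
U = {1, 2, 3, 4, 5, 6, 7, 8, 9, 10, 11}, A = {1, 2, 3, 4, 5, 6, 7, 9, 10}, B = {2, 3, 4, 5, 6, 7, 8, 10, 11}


LHS: A ∪ B = {1, 2, 3, 4, 5, 6, 7, 8, 9, 10, 11}
(A ∪ B)' = U \ (A ∪ B) = ∅
A' = {8, 11}, B' = {1, 9}
Claimed RHS: A' ∩ B' = ∅
Identity is VALID: LHS = RHS = ∅ ✓

Identity is valid. (A ∪ B)' = A' ∩ B' = ∅


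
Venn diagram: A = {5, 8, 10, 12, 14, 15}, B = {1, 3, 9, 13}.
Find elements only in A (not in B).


A = {5, 8, 10, 12, 14, 15}
B = {1, 3, 9, 13}
Region: only in A (not in B)
Elements: {5, 8, 10, 12, 14, 15}

Elements only in A (not in B): {5, 8, 10, 12, 14, 15}


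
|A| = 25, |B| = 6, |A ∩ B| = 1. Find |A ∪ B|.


|A ∪ B| = |A| + |B| - |A ∩ B|
= 25 + 6 - 1
= 30

|A ∪ B| = 30


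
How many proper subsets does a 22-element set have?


Total subsets = 2^n = 2^22 = 4194304
Proper subsets exclude the set itself: 2^n - 1
= 4194304 - 1
= 4194303

Number of proper subsets = 4194303


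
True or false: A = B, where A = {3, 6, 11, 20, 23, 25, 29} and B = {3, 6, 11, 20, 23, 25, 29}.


Two sets are equal iff they have exactly the same elements.
A = {3, 6, 11, 20, 23, 25, 29}
B = {3, 6, 11, 20, 23, 25, 29}
Same elements → A = B

Yes, A = B


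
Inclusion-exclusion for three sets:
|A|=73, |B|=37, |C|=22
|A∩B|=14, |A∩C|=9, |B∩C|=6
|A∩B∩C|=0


|A∪B∪C| = |A|+|B|+|C| - |A∩B|-|A∩C|-|B∩C| + |A∩B∩C|
= 73+37+22 - 14-9-6 + 0
= 132 - 29 + 0
= 103

|A ∪ B ∪ C| = 103


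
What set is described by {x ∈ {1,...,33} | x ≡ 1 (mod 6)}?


Checking each candidate:
Condition: x in {1,...,33} with x ≡ 1 (mod 6)
Result = {1, 7, 13, 19, 25, 31}

{1, 7, 13, 19, 25, 31}


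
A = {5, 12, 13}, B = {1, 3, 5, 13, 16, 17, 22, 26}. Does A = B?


Two sets are equal iff they have exactly the same elements.
A = {5, 12, 13}
B = {1, 3, 5, 13, 16, 17, 22, 26}
Differences: {1, 3, 12, 16, 17, 22, 26}
A ≠ B

No, A ≠ B


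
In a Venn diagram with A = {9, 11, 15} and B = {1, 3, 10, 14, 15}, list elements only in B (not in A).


A = {9, 11, 15}
B = {1, 3, 10, 14, 15}
Region: only in B (not in A)
Elements: {1, 3, 10, 14}

Elements only in B (not in A): {1, 3, 10, 14}


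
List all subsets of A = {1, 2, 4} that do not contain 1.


A subset of A that omits 1 is a subset of A \ {1}, so there are 2^(n-1) = 2^2 = 4 of them.
Subsets excluding 1: ∅, {2}, {4}, {2, 4}

Subsets excluding 1 (4 total): ∅, {2}, {4}, {2, 4}


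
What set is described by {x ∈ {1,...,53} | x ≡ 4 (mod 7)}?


Checking each candidate:
Condition: x in {1,...,53} with x ≡ 4 (mod 7)
Result = {4, 11, 18, 25, 32, 39, 46, 53}

{4, 11, 18, 25, 32, 39, 46, 53}


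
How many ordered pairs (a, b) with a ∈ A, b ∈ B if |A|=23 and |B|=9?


|A × B| = |A| × |B|
= 23 × 9
= 207

|A × B| = 207


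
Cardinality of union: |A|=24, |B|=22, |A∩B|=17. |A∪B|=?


|A ∪ B| = |A| + |B| - |A ∩ B|
= 24 + 22 - 17
= 29

|A ∪ B| = 29


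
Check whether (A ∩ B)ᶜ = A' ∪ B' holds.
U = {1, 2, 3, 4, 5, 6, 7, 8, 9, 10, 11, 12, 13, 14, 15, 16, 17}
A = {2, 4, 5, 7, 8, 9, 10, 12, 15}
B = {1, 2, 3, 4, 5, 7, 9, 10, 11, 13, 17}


LHS: A ∩ B = {2, 4, 5, 7, 9, 10}
(A ∩ B)' = U \ (A ∩ B) = {1, 3, 6, 8, 11, 12, 13, 14, 15, 16, 17}
A' = {1, 3, 6, 11, 13, 14, 16, 17}, B' = {6, 8, 12, 14, 15, 16}
Claimed RHS: A' ∪ B' = {1, 3, 6, 8, 11, 12, 13, 14, 15, 16, 17}
Identity is VALID: LHS = RHS = {1, 3, 6, 8, 11, 12, 13, 14, 15, 16, 17} ✓

Identity is valid. (A ∩ B)' = A' ∪ B' = {1, 3, 6, 8, 11, 12, 13, 14, 15, 16, 17}


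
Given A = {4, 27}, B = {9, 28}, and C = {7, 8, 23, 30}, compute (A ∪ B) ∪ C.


A ∪ B = {4, 9, 27, 28}
(A ∪ B) ∪ C = {4, 7, 8, 9, 23, 27, 28, 30}

A ∪ B ∪ C = {4, 7, 8, 9, 23, 27, 28, 30}


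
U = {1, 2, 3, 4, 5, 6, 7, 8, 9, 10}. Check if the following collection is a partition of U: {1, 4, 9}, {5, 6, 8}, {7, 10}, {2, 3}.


A partition requires: (1) non-empty parts, (2) pairwise disjoint, (3) union = U
Parts: {1, 4, 9}, {5, 6, 8}, {7, 10}, {2, 3}
Union of parts: {1, 2, 3, 4, 5, 6, 7, 8, 9, 10}
U = {1, 2, 3, 4, 5, 6, 7, 8, 9, 10}
All non-empty? True
Pairwise disjoint? True
Covers U? True

Yes, valid partition


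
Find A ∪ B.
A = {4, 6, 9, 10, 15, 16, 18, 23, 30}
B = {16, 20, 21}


A ∪ B = all elements in A or B (or both)
A = {4, 6, 9, 10, 15, 16, 18, 23, 30}
B = {16, 20, 21}
A ∪ B = {4, 6, 9, 10, 15, 16, 18, 20, 21, 23, 30}

A ∪ B = {4, 6, 9, 10, 15, 16, 18, 20, 21, 23, 30}


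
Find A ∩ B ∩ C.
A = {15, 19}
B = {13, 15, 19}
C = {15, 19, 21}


A ∩ B = {15, 19}
(A ∩ B) ∩ C = {15, 19}

A ∩ B ∩ C = {15, 19}


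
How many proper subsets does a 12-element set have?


Total subsets = 2^n = 2^12 = 4096
Proper subsets exclude the set itself: 2^n - 1
= 4096 - 1
= 4095

Number of proper subsets = 4095


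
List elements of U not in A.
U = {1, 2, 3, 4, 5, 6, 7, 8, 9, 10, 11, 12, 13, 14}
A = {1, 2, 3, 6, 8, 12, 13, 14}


Aᶜ = U \ A = elements in U but not in A
U = {1, 2, 3, 4, 5, 6, 7, 8, 9, 10, 11, 12, 13, 14}
A = {1, 2, 3, 6, 8, 12, 13, 14}
Aᶜ = {4, 5, 7, 9, 10, 11}

Aᶜ = {4, 5, 7, 9, 10, 11}


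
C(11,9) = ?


C(n,k) = n! / (k!(n-k)!)
C(11,9) = 11! / (9!2!)
= 55

C(11,9) = 55


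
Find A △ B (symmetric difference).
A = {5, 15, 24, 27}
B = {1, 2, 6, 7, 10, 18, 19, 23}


A △ B = (A \ B) ∪ (B \ A) = elements in exactly one of A or B
A \ B = {5, 15, 24, 27}
B \ A = {1, 2, 6, 7, 10, 18, 19, 23}
A △ B = {1, 2, 5, 6, 7, 10, 15, 18, 19, 23, 24, 27}

A △ B = {1, 2, 5, 6, 7, 10, 15, 18, 19, 23, 24, 27}


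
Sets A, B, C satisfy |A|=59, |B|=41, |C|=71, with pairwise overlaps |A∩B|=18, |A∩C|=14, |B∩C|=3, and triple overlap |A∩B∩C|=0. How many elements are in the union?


|A∪B∪C| = |A|+|B|+|C| - |A∩B|-|A∩C|-|B∩C| + |A∩B∩C|
= 59+41+71 - 18-14-3 + 0
= 171 - 35 + 0
= 136

|A ∪ B ∪ C| = 136


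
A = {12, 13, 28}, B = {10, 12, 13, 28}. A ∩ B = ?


A ∩ B = elements in both A and B
A = {12, 13, 28}
B = {10, 12, 13, 28}
A ∩ B = {12, 13, 28}

A ∩ B = {12, 13, 28}


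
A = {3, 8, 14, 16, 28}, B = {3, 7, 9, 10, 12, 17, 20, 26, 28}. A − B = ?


A \ B = elements in A but not in B
A = {3, 8, 14, 16, 28}
B = {3, 7, 9, 10, 12, 17, 20, 26, 28}
Remove from A any elements in B
A \ B = {8, 14, 16}

A \ B = {8, 14, 16}


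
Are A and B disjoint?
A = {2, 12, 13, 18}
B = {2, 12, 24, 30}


Disjoint means A ∩ B = ∅.
A ∩ B = {2, 12}
A ∩ B ≠ ∅, so A and B are NOT disjoint.

No, A and B are not disjoint (A ∩ B = {2, 12})


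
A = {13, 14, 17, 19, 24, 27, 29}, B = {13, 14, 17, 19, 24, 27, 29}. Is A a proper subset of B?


A ⊂ B requires: A ⊆ B AND A ≠ B.
A ⊆ B? Yes
A = B? Yes
A = B, so A is not a PROPER subset.

No, A is not a proper subset of B


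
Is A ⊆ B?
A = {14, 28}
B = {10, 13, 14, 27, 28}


A ⊆ B means every element of A is in B.
All elements of A are in B.
So A ⊆ B.

Yes, A ⊆ B


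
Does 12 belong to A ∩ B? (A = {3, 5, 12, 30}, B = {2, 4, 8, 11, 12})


A = {3, 5, 12, 30}, B = {2, 4, 8, 11, 12}
A ∩ B = elements in both A and B
A ∩ B = {12}
Checking if 12 ∈ A ∩ B
12 is in A ∩ B → True

12 ∈ A ∩ B


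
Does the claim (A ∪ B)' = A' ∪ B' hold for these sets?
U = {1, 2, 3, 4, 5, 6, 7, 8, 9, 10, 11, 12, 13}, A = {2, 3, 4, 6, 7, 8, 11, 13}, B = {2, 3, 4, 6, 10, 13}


LHS: A ∪ B = {2, 3, 4, 6, 7, 8, 10, 11, 13}
(A ∪ B)' = U \ (A ∪ B) = {1, 5, 9, 12}
A' = {1, 5, 9, 10, 12}, B' = {1, 5, 7, 8, 9, 11, 12}
Claimed RHS: A' ∪ B' = {1, 5, 7, 8, 9, 10, 11, 12}
Identity is INVALID: LHS = {1, 5, 9, 12} but the RHS claimed here equals {1, 5, 7, 8, 9, 10, 11, 12}. The correct form is (A ∪ B)' = A' ∩ B'.

Identity is invalid: (A ∪ B)' = {1, 5, 9, 12} but A' ∪ B' = {1, 5, 7, 8, 9, 10, 11, 12}. The correct De Morgan law is (A ∪ B)' = A' ∩ B'.


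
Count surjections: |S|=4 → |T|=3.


n = |S| = 4, k = |T| = 3. Surjections via inclusion-exclusion:
S(n,k) = Σ(-1)^i × C(k,i) × (k-i)^n, i=0 to k
i=0: (-1)^0×C(3,0)×3^4 = 81
i=1: (-1)^1×C(3,1)×2^4 = -48
i=2: (-1)^2×C(3,2)×1^4 = 3
i=3: (-1)^3×C(3,3)×0^4 = 0
Total = 36

Number of surjections = 36


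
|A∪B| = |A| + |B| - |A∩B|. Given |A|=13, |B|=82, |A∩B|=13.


|A ∪ B| = |A| + |B| - |A ∩ B|
= 13 + 82 - 13
= 82

|A ∪ B| = 82


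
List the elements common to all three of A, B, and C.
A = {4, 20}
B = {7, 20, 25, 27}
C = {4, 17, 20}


A ∩ B = {20}
(A ∩ B) ∩ C = {20}

A ∩ B ∩ C = {20}


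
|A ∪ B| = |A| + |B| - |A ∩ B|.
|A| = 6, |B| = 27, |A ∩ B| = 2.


|A ∪ B| = |A| + |B| - |A ∩ B|
= 6 + 27 - 2
= 31

|A ∪ B| = 31


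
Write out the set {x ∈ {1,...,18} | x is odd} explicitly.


Checking each candidate:
Condition: odd numbers in {1,...,18}
Result = {1, 3, 5, 7, 9, 11, 13, 15, 17}

{1, 3, 5, 7, 9, 11, 13, 15, 17}


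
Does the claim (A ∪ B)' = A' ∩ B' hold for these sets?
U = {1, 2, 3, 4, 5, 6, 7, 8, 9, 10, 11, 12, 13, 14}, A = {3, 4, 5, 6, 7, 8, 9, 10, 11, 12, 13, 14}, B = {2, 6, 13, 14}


LHS: A ∪ B = {2, 3, 4, 5, 6, 7, 8, 9, 10, 11, 12, 13, 14}
(A ∪ B)' = U \ (A ∪ B) = {1}
A' = {1, 2}, B' = {1, 3, 4, 5, 7, 8, 9, 10, 11, 12}
Claimed RHS: A' ∩ B' = {1}
Identity is VALID: LHS = RHS = {1} ✓

Identity is valid. (A ∪ B)' = A' ∩ B' = {1}


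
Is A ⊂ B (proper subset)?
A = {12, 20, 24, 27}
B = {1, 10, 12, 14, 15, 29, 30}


A ⊂ B requires: A ⊆ B AND A ≠ B.
A ⊆ B? No
A ⊄ B, so A is not a proper subset.

No, A is not a proper subset of B


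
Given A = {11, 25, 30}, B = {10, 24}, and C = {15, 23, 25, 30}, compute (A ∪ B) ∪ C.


A ∪ B = {10, 11, 24, 25, 30}
(A ∪ B) ∪ C = {10, 11, 15, 23, 24, 25, 30}

A ∪ B ∪ C = {10, 11, 15, 23, 24, 25, 30}


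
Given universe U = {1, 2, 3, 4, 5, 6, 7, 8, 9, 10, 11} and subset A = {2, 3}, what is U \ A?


Aᶜ = U \ A = elements in U but not in A
U = {1, 2, 3, 4, 5, 6, 7, 8, 9, 10, 11}
A = {2, 3}
Aᶜ = {1, 4, 5, 6, 7, 8, 9, 10, 11}

Aᶜ = {1, 4, 5, 6, 7, 8, 9, 10, 11}


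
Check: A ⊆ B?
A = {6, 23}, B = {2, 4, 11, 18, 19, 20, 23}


A ⊆ B means every element of A is in B.
Elements in A not in B: {6}
So A ⊄ B.

No, A ⊄ B


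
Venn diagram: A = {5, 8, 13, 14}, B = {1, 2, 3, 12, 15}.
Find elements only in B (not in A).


A = {5, 8, 13, 14}
B = {1, 2, 3, 12, 15}
Region: only in B (not in A)
Elements: {1, 2, 3, 12, 15}

Elements only in B (not in A): {1, 2, 3, 12, 15}


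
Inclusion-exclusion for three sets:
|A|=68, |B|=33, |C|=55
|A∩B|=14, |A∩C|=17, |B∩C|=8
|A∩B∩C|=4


|A∪B∪C| = |A|+|B|+|C| - |A∩B|-|A∩C|-|B∩C| + |A∩B∩C|
= 68+33+55 - 14-17-8 + 4
= 156 - 39 + 4
= 121

|A ∪ B ∪ C| = 121


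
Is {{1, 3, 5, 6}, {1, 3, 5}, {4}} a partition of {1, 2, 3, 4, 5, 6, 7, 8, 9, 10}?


A partition requires: (1) non-empty parts, (2) pairwise disjoint, (3) union = U
Parts: {1, 3, 5, 6}, {1, 3, 5}, {4}
Union of parts: {1, 3, 4, 5, 6}
U = {1, 2, 3, 4, 5, 6, 7, 8, 9, 10}
All non-empty? True
Pairwise disjoint? False
Covers U? False

No, not a valid partition


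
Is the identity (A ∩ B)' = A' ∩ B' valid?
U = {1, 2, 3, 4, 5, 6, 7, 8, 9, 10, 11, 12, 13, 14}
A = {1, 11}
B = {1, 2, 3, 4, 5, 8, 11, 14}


LHS: A ∩ B = {1, 11}
(A ∩ B)' = U \ (A ∩ B) = {2, 3, 4, 5, 6, 7, 8, 9, 10, 12, 13, 14}
A' = {2, 3, 4, 5, 6, 7, 8, 9, 10, 12, 13, 14}, B' = {6, 7, 9, 10, 12, 13}
Claimed RHS: A' ∩ B' = {6, 7, 9, 10, 12, 13}
Identity is INVALID: LHS = {2, 3, 4, 5, 6, 7, 8, 9, 10, 12, 13, 14} but the RHS claimed here equals {6, 7, 9, 10, 12, 13}. The correct form is (A ∩ B)' = A' ∪ B'.

Identity is invalid: (A ∩ B)' = {2, 3, 4, 5, 6, 7, 8, 9, 10, 12, 13, 14} but A' ∩ B' = {6, 7, 9, 10, 12, 13}. The correct De Morgan law is (A ∩ B)' = A' ∪ B'.


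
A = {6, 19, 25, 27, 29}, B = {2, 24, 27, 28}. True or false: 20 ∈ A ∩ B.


A = {6, 19, 25, 27, 29}, B = {2, 24, 27, 28}
A ∩ B = elements in both A and B
A ∩ B = {27}
Checking if 20 ∈ A ∩ B
20 is not in A ∩ B → False

20 ∉ A ∩ B


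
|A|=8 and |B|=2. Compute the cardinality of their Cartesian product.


|A × B| = |A| × |B|
= 8 × 2
= 16

|A × B| = 16


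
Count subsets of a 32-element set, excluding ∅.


Total subsets = 2^n = 2^32 = 4294967296
Non-empty subsets exclude the empty set: 2^n - 1
= 4294967296 - 1
= 4294967295

Number of non-empty subsets = 4294967295


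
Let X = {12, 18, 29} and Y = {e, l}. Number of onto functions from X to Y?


n = |X| = 3, k = |Y| = 2. Surjections via inclusion-exclusion:
S(n,k) = Σ(-1)^i × C(k,i) × (k-i)^n, i=0 to k
i=0: (-1)^0×C(2,0)×2^3 = 8
i=1: (-1)^1×C(2,1)×1^3 = -2
i=2: (-1)^2×C(2,2)×0^3 = 0
Total = 6

Number of surjections = 6


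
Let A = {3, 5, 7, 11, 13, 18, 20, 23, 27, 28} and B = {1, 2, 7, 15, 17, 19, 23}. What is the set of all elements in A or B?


A ∪ B = all elements in A or B (or both)
A = {3, 5, 7, 11, 13, 18, 20, 23, 27, 28}
B = {1, 2, 7, 15, 17, 19, 23}
A ∪ B = {1, 2, 3, 5, 7, 11, 13, 15, 17, 18, 19, 20, 23, 27, 28}

A ∪ B = {1, 2, 3, 5, 7, 11, 13, 15, 17, 18, 19, 20, 23, 27, 28}


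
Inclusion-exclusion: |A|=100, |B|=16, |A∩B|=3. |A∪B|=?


|A ∪ B| = |A| + |B| - |A ∩ B|
= 100 + 16 - 3
= 113

|A ∪ B| = 113


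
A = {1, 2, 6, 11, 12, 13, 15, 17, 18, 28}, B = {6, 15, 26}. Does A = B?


Two sets are equal iff they have exactly the same elements.
A = {1, 2, 6, 11, 12, 13, 15, 17, 18, 28}
B = {6, 15, 26}
Differences: {1, 2, 11, 12, 13, 17, 18, 26, 28}
A ≠ B

No, A ≠ B


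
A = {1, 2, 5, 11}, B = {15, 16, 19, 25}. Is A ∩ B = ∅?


Disjoint means A ∩ B = ∅.
A ∩ B = ∅
A ∩ B = ∅, so A and B are disjoint.

Yes, A and B are disjoint


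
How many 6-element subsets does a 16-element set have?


C(n,k) = n! / (k!(n-k)!)
C(16,6) = 16! / (6!10!)
= 8008

C(16,6) = 8008


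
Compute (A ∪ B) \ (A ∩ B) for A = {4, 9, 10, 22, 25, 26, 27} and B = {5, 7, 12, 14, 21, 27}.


A △ B = (A \ B) ∪ (B \ A) = elements in exactly one of A or B
A \ B = {4, 9, 10, 22, 25, 26}
B \ A = {5, 7, 12, 14, 21}
A △ B = {4, 5, 7, 9, 10, 12, 14, 21, 22, 25, 26}

A △ B = {4, 5, 7, 9, 10, 12, 14, 21, 22, 25, 26}


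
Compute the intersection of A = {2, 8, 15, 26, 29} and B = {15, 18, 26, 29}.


A ∩ B = elements in both A and B
A = {2, 8, 15, 26, 29}
B = {15, 18, 26, 29}
A ∩ B = {15, 26, 29}

A ∩ B = {15, 26, 29}


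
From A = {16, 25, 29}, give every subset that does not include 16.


A subset of A that omits 16 is a subset of A \ {16}, so there are 2^(n-1) = 2^2 = 4 of them.
Subsets excluding 16: ∅, {25}, {29}, {25, 29}

Subsets excluding 16 (4 total): ∅, {25}, {29}, {25, 29}


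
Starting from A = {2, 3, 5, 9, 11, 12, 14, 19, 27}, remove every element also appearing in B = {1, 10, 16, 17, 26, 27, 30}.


A \ B = elements in A but not in B
A = {2, 3, 5, 9, 11, 12, 14, 19, 27}
B = {1, 10, 16, 17, 26, 27, 30}
Remove from A any elements in B
A \ B = {2, 3, 5, 9, 11, 12, 14, 19}

A \ B = {2, 3, 5, 9, 11, 12, 14, 19}


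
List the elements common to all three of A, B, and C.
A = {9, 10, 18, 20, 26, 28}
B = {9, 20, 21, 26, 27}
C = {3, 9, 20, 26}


A ∩ B = {9, 20, 26}
(A ∩ B) ∩ C = {9, 20, 26}

A ∩ B ∩ C = {9, 20, 26}


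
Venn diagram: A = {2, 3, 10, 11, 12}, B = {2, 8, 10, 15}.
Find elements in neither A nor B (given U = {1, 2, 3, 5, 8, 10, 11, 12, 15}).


A = {2, 3, 10, 11, 12}
B = {2, 8, 10, 15}
Region: in neither A nor B (given U = {1, 2, 3, 5, 8, 10, 11, 12, 15})
Elements: {1, 5}

Elements in neither A nor B (given U = {1, 2, 3, 5, 8, 10, 11, 12, 15}): {1, 5}


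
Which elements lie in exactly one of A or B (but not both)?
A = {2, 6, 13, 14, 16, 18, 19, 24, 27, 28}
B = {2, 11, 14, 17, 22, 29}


A △ B = (A \ B) ∪ (B \ A) = elements in exactly one of A or B
A \ B = {6, 13, 16, 18, 19, 24, 27, 28}
B \ A = {11, 17, 22, 29}
A △ B = {6, 11, 13, 16, 17, 18, 19, 22, 24, 27, 28, 29}

A △ B = {6, 11, 13, 16, 17, 18, 19, 22, 24, 27, 28, 29}


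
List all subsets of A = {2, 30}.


|A| = 2, so |P(A)| = 2^2 = 4
Enumerate subsets by cardinality (0 to 2):
∅, {2}, {30}, {2, 30}

P(A) has 4 subsets: ∅, {2}, {30}, {2, 30}


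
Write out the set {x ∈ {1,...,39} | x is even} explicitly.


Checking each candidate:
Condition: even numbers in {1,...,39}
Result = {2, 4, 6, 8, 10, 12, 14, 16, 18, 20, 22, 24, 26, 28, 30, 32, 34, 36, 38}

{2, 4, 6, 8, 10, 12, 14, 16, 18, 20, 22, 24, 26, 28, 30, 32, 34, 36, 38}


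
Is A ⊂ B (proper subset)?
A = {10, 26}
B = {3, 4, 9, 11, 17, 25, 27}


A ⊂ B requires: A ⊆ B AND A ≠ B.
A ⊆ B? No
A ⊄ B, so A is not a proper subset.

No, A is not a proper subset of B


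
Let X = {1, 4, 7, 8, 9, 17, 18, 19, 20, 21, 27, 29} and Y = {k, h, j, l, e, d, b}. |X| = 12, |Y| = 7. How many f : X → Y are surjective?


n = |X| = 12, k = |Y| = 7. Surjections via inclusion-exclusion:
S(n,k) = Σ(-1)^i × C(k,i) × (k-i)^n, i=0 to k
i=0: (-1)^0×C(7,0)×7^12 = 13841287201
i=1: (-1)^1×C(7,1)×6^12 = -15237476352
i=2: (-1)^2×C(7,2)×5^12 = 5126953125
i=3: (-1)^3×C(7,3)×4^12 = -587202560
i=4: (-1)^4×C(7,4)×3^12 = 18600435
i=5: (-1)^5×C(7,5)×2^12 = -86016
i=6: (-1)^6×C(7,6)×1^12 = 7
i=7: (-1)^7×C(7,7)×0^12 = 0
Total = 3162075840

Number of surjections = 3162075840


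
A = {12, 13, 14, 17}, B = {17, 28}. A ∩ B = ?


A ∩ B = elements in both A and B
A = {12, 13, 14, 17}
B = {17, 28}
A ∩ B = {17}

A ∩ B = {17}


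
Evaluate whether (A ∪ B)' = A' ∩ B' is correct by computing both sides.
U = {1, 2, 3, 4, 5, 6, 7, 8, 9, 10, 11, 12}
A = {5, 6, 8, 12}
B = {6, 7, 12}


LHS: A ∪ B = {5, 6, 7, 8, 12}
(A ∪ B)' = U \ (A ∪ B) = {1, 2, 3, 4, 9, 10, 11}
A' = {1, 2, 3, 4, 7, 9, 10, 11}, B' = {1, 2, 3, 4, 5, 8, 9, 10, 11}
Claimed RHS: A' ∩ B' = {1, 2, 3, 4, 9, 10, 11}
Identity is VALID: LHS = RHS = {1, 2, 3, 4, 9, 10, 11} ✓

Identity is valid. (A ∪ B)' = A' ∩ B' = {1, 2, 3, 4, 9, 10, 11}


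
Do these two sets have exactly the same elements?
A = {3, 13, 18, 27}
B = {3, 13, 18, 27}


Two sets are equal iff they have exactly the same elements.
A = {3, 13, 18, 27}
B = {3, 13, 18, 27}
Same elements → A = B

Yes, A = B


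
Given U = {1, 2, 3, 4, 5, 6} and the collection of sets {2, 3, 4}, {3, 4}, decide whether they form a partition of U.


A partition requires: (1) non-empty parts, (2) pairwise disjoint, (3) union = U
Parts: {2, 3, 4}, {3, 4}
Union of parts: {2, 3, 4}
U = {1, 2, 3, 4, 5, 6}
All non-empty? True
Pairwise disjoint? False
Covers U? False

No, not a valid partition


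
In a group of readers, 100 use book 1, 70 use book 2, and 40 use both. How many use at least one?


|A ∪ B| = |A| + |B| - |A ∩ B|
= 100 + 70 - 40
= 130

|A ∪ B| = 130


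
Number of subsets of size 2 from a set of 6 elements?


C(n,k) = n! / (k!(n-k)!)
C(6,2) = 6! / (2!4!)
= 15

C(6,2) = 15


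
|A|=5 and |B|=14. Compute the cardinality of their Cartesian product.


|A × B| = |A| × |B|
= 5 × 14
= 70

|A × B| = 70


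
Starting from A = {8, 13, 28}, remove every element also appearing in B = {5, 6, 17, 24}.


A \ B = elements in A but not in B
A = {8, 13, 28}
B = {5, 6, 17, 24}
Remove from A any elements in B
A \ B = {8, 13, 28}

A \ B = {8, 13, 28}


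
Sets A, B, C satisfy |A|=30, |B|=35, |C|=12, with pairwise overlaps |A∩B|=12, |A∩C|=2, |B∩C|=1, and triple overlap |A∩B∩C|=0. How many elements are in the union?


|A∪B∪C| = |A|+|B|+|C| - |A∩B|-|A∩C|-|B∩C| + |A∩B∩C|
= 30+35+12 - 12-2-1 + 0
= 77 - 15 + 0
= 62

|A ∪ B ∪ C| = 62


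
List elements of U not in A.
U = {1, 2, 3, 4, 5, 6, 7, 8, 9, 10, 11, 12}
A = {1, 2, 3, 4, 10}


Aᶜ = U \ A = elements in U but not in A
U = {1, 2, 3, 4, 5, 6, 7, 8, 9, 10, 11, 12}
A = {1, 2, 3, 4, 10}
Aᶜ = {5, 6, 7, 8, 9, 11, 12}

Aᶜ = {5, 6, 7, 8, 9, 11, 12}


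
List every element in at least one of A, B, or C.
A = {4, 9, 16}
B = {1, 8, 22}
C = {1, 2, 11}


A ∪ B = {1, 4, 8, 9, 16, 22}
(A ∪ B) ∪ C = {1, 2, 4, 8, 9, 11, 16, 22}

A ∪ B ∪ C = {1, 2, 4, 8, 9, 11, 16, 22}


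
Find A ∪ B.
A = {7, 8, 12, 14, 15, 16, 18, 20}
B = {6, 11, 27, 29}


A ∪ B = all elements in A or B (or both)
A = {7, 8, 12, 14, 15, 16, 18, 20}
B = {6, 11, 27, 29}
A ∪ B = {6, 7, 8, 11, 12, 14, 15, 16, 18, 20, 27, 29}

A ∪ B = {6, 7, 8, 11, 12, 14, 15, 16, 18, 20, 27, 29}


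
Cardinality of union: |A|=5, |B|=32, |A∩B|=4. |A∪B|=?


|A ∪ B| = |A| + |B| - |A ∩ B|
= 5 + 32 - 4
= 33

|A ∪ B| = 33


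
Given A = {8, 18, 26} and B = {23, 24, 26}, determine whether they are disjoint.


Disjoint means A ∩ B = ∅.
A ∩ B = {26}
A ∩ B ≠ ∅, so A and B are NOT disjoint.

No, A and B are not disjoint (A ∩ B = {26})


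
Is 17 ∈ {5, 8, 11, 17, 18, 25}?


A = {5, 8, 11, 17, 18, 25}
Checking if 17 is in A
17 is in A → True

17 ∈ A


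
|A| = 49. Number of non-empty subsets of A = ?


Total subsets = 2^n = 2^49 = 562949953421312
Non-empty subsets exclude the empty set: 2^n - 1
= 562949953421312 - 1
= 562949953421311

Number of non-empty subsets = 562949953421311


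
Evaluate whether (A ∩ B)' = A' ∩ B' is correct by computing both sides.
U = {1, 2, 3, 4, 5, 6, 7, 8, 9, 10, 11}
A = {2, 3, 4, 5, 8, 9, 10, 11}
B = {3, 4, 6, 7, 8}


LHS: A ∩ B = {3, 4, 8}
(A ∩ B)' = U \ (A ∩ B) = {1, 2, 5, 6, 7, 9, 10, 11}
A' = {1, 6, 7}, B' = {1, 2, 5, 9, 10, 11}
Claimed RHS: A' ∩ B' = {1}
Identity is INVALID: LHS = {1, 2, 5, 6, 7, 9, 10, 11} but the RHS claimed here equals {1}. The correct form is (A ∩ B)' = A' ∪ B'.

Identity is invalid: (A ∩ B)' = {1, 2, 5, 6, 7, 9, 10, 11} but A' ∩ B' = {1}. The correct De Morgan law is (A ∩ B)' = A' ∪ B'.


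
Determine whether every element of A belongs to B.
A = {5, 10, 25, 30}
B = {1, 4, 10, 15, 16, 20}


A ⊆ B means every element of A is in B.
Elements in A not in B: {5, 25, 30}
So A ⊄ B.

No, A ⊄ B


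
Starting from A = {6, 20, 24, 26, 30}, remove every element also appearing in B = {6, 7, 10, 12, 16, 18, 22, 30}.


A \ B = elements in A but not in B
A = {6, 20, 24, 26, 30}
B = {6, 7, 10, 12, 16, 18, 22, 30}
Remove from A any elements in B
A \ B = {20, 24, 26}

A \ B = {20, 24, 26}


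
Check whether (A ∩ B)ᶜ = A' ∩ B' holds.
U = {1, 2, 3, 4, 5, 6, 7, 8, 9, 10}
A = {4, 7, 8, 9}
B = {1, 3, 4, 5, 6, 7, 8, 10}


LHS: A ∩ B = {4, 7, 8}
(A ∩ B)' = U \ (A ∩ B) = {1, 2, 3, 5, 6, 9, 10}
A' = {1, 2, 3, 5, 6, 10}, B' = {2, 9}
Claimed RHS: A' ∩ B' = {2}
Identity is INVALID: LHS = {1, 2, 3, 5, 6, 9, 10} but the RHS claimed here equals {2}. The correct form is (A ∩ B)' = A' ∪ B'.

Identity is invalid: (A ∩ B)' = {1, 2, 3, 5, 6, 9, 10} but A' ∩ B' = {2}. The correct De Morgan law is (A ∩ B)' = A' ∪ B'.


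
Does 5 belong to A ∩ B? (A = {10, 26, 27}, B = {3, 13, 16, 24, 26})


A = {10, 26, 27}, B = {3, 13, 16, 24, 26}
A ∩ B = elements in both A and B
A ∩ B = {26}
Checking if 5 ∈ A ∩ B
5 is not in A ∩ B → False

5 ∉ A ∩ B


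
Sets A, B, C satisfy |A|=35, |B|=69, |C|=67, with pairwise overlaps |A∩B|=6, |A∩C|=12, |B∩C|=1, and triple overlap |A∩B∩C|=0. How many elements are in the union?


|A∪B∪C| = |A|+|B|+|C| - |A∩B|-|A∩C|-|B∩C| + |A∩B∩C|
= 35+69+67 - 6-12-1 + 0
= 171 - 19 + 0
= 152

|A ∪ B ∪ C| = 152


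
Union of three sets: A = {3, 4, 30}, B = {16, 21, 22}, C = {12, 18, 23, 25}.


A ∪ B = {3, 4, 16, 21, 22, 30}
(A ∪ B) ∪ C = {3, 4, 12, 16, 18, 21, 22, 23, 25, 30}

A ∪ B ∪ C = {3, 4, 12, 16, 18, 21, 22, 23, 25, 30}


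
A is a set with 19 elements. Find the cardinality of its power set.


Number of subsets = 2^n
= 2^19
= 524288

|P(A)| = 524288


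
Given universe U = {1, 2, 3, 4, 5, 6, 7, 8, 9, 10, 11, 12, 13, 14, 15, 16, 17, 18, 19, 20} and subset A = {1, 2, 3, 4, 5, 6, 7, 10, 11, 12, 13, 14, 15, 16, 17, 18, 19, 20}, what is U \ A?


Aᶜ = U \ A = elements in U but not in A
U = {1, 2, 3, 4, 5, 6, 7, 8, 9, 10, 11, 12, 13, 14, 15, 16, 17, 18, 19, 20}
A = {1, 2, 3, 4, 5, 6, 7, 10, 11, 12, 13, 14, 15, 16, 17, 18, 19, 20}
Aᶜ = {8, 9}

Aᶜ = {8, 9}


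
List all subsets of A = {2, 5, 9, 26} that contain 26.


A subset of A contains 26 iff the remaining 3 elements form any subset of A \ {26}.
Count: 2^(n-1) = 2^3 = 8
Subsets containing 26: {26}, {2, 26}, {5, 26}, {9, 26}, {2, 5, 26}, {2, 9, 26}, {5, 9, 26}, {2, 5, 9, 26}

Subsets containing 26 (8 total): {26}, {2, 26}, {5, 26}, {9, 26}, {2, 5, 26}, {2, 9, 26}, {5, 9, 26}, {2, 5, 9, 26}


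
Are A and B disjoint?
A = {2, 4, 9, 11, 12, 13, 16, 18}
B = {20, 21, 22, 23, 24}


Disjoint means A ∩ B = ∅.
A ∩ B = ∅
A ∩ B = ∅, so A and B are disjoint.

Yes, A and B are disjoint


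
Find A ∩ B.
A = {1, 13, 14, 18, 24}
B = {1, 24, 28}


A ∩ B = elements in both A and B
A = {1, 13, 14, 18, 24}
B = {1, 24, 28}
A ∩ B = {1, 24}

A ∩ B = {1, 24}


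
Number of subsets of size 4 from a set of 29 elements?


C(n,k) = n! / (k!(n-k)!)
C(29,4) = 29! / (4!25!)
= 23751

C(29,4) = 23751


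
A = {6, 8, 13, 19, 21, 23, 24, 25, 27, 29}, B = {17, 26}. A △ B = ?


A △ B = (A \ B) ∪ (B \ A) = elements in exactly one of A or B
A \ B = {6, 8, 13, 19, 21, 23, 24, 25, 27, 29}
B \ A = {17, 26}
A △ B = {6, 8, 13, 17, 19, 21, 23, 24, 25, 26, 27, 29}

A △ B = {6, 8, 13, 17, 19, 21, 23, 24, 25, 26, 27, 29}


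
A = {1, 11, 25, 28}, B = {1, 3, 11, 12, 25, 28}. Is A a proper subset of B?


A ⊂ B requires: A ⊆ B AND A ≠ B.
A ⊆ B? Yes
A = B? No
A ⊂ B: Yes (A is a proper subset of B)

Yes, A ⊂ B


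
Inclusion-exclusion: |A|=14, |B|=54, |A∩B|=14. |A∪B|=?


|A ∪ B| = |A| + |B| - |A ∩ B|
= 14 + 54 - 14
= 54

|A ∪ B| = 54


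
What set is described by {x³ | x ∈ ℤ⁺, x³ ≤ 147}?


Checking each candidate:
Condition: positive perfect cubes ≤ 147
Result = {1, 8, 27, 64, 125}

{1, 8, 27, 64, 125}


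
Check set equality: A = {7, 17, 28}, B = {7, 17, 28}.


Two sets are equal iff they have exactly the same elements.
A = {7, 17, 28}
B = {7, 17, 28}
Same elements → A = B

Yes, A = B


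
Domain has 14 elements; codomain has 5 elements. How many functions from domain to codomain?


Each of |A| = 14 inputs maps to any of |B| = 5 outputs.
# functions = |B|^|A| = 5^14
= 6103515625

Number of functions = 6103515625


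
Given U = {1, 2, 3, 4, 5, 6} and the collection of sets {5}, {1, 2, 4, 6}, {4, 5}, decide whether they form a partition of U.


A partition requires: (1) non-empty parts, (2) pairwise disjoint, (3) union = U
Parts: {5}, {1, 2, 4, 6}, {4, 5}
Union of parts: {1, 2, 4, 5, 6}
U = {1, 2, 3, 4, 5, 6}
All non-empty? True
Pairwise disjoint? False
Covers U? False

No, not a valid partition


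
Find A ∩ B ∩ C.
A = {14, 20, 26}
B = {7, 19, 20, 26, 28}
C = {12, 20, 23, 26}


A ∩ B = {20, 26}
(A ∩ B) ∩ C = {20, 26}

A ∩ B ∩ C = {20, 26}


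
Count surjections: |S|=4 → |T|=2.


n = |S| = 4, k = |T| = 2. Surjections via inclusion-exclusion:
S(n,k) = Σ(-1)^i × C(k,i) × (k-i)^n, i=0 to k
i=0: (-1)^0×C(2,0)×2^4 = 16
i=1: (-1)^1×C(2,1)×1^4 = -2
i=2: (-1)^2×C(2,2)×0^4 = 0
Total = 14

Number of surjections = 14


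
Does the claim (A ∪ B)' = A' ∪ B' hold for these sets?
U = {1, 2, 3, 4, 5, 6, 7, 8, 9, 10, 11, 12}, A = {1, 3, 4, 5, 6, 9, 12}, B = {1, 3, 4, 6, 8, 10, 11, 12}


LHS: A ∪ B = {1, 3, 4, 5, 6, 8, 9, 10, 11, 12}
(A ∪ B)' = U \ (A ∪ B) = {2, 7}
A' = {2, 7, 8, 10, 11}, B' = {2, 5, 7, 9}
Claimed RHS: A' ∪ B' = {2, 5, 7, 8, 9, 10, 11}
Identity is INVALID: LHS = {2, 7} but the RHS claimed here equals {2, 5, 7, 8, 9, 10, 11}. The correct form is (A ∪ B)' = A' ∩ B'.

Identity is invalid: (A ∪ B)' = {2, 7} but A' ∪ B' = {2, 5, 7, 8, 9, 10, 11}. The correct De Morgan law is (A ∪ B)' = A' ∩ B'.


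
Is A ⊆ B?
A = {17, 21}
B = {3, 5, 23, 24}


A ⊆ B means every element of A is in B.
Elements in A not in B: {17, 21}
So A ⊄ B.

No, A ⊄ B


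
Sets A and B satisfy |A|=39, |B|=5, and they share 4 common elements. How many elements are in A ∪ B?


|A ∪ B| = |A| + |B| - |A ∩ B|
= 39 + 5 - 4
= 40

|A ∪ B| = 40


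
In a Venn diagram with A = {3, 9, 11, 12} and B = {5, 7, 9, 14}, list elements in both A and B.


A = {3, 9, 11, 12}
B = {5, 7, 9, 14}
Region: in both A and B
Elements: {9}

Elements in both A and B: {9}


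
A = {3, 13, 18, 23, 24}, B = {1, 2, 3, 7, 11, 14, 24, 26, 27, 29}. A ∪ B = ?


A ∪ B = all elements in A or B (or both)
A = {3, 13, 18, 23, 24}
B = {1, 2, 3, 7, 11, 14, 24, 26, 27, 29}
A ∪ B = {1, 2, 3, 7, 11, 13, 14, 18, 23, 24, 26, 27, 29}

A ∪ B = {1, 2, 3, 7, 11, 13, 14, 18, 23, 24, 26, 27, 29}
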